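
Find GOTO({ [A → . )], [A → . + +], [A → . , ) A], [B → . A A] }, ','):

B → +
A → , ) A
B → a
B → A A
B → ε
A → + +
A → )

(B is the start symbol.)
GOTO(I, ',') = CLOSURE({ [A → αX.β] : [A → α.Xβ] ∈ I, X = ',' })

Items with dot before ',', with the dot advanced:
  [A → . , ) A] → [A → , . ) A]
Closure adds nothing (no advanced item has the dot before a non-terminal).

GOTO = { [A → , . ) A] }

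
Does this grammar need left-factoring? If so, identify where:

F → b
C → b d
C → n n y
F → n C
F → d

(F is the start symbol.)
No, left-factoring is not needed

Left-factoring is needed when two productions for the same non-terminal
share a common prefix on the right-hand side.

Productions for F:
  F → b
  F → n C
  F → d
Productions for C:
  C → b d
  C → n n y

No common prefixes found.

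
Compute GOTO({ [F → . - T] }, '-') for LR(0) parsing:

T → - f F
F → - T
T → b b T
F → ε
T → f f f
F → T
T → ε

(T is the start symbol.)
{ [F → - . T], [T → . - f F], [T → . b b T], [T → . f f f], [T → .] }

GOTO(I, '-') = CLOSURE({ [A → αX.β] : [A → α.Xβ] ∈ I, X = '-' })

Items with dot before '-', with the dot advanced:
  [F → . - T] → [F → - . T]
Closure of the advanced items:
  [F → - . T] has the dot before T: add [T → . - f F], [T → . b b T], [T → . f f f], [T → .]

GOTO = { [F → - . T], [T → . - f F], [T → . b b T], [T → . f f f], [T → .] }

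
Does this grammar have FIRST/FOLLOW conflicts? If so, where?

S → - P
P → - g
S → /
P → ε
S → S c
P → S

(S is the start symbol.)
Nullable non-terminals: P.
FIRST sets used below: FIRST(S) = { '-', '/' }

P: nullable alternative(s) P → ε; FOLLOW(P) = { $, 'c' }
  P → - g: FIRST \ {ε} = { '-' } — disjoint from FOLLOW(P)
  P → ε: FIRST \ {ε} = { } — this is the only nullable alternative, skip
  P → S: FIRST \ {ε} = { '-', '/' } — disjoint from FOLLOW(P)

S has no nullable alternative, so no FIRST/FOLLOW check is needed there.

No FIRST/FOLLOW conflicts found.

Answer: No FIRST/FOLLOW conflicts.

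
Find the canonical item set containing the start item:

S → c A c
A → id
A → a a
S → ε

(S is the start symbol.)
{ [S → . c A c], [S → .], [S' → . S] }

First, augment the grammar with S' → S
I₀ = CLOSURE({ [S' → . S] }):
  [S' → . S] has the dot before S: add [S → . c A c], [S → .]
No further items can be added.

I₀ = { [S → . c A c], [S → .], [S' → . S] }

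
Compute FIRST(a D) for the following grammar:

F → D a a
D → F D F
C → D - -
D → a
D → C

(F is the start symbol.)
{ 'a' }

To compute FIRST(a D), process the symbols left to right:
Symbol a is a terminal. Add 'a' and stop.
FIRST(a D) = { 'a' }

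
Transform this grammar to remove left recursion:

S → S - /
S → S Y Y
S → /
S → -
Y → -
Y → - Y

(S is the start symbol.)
S is directly left-recursive. The standard transformation for
  A → A α₁ | ... | A α_m | β₁ | ... | β_n
is
  A  → β₁ A' | ... | β_n A'
  A' → α₁ A' | ... | α_m A' | ε

S → / becomes S → / S'
S → - becomes S → - S'
S → S - / becomes S' → - / S'
S → S Y Y becomes S' → Y Y S'
Add S' → ε

Productions for other non-terminals are unchanged:
  Y → -
  Y → - Y

Resulting grammar:
S → / S'
S → - S'
S' → - / S'
S' → Y Y S'
S' → ε
Y → -
Y → - Y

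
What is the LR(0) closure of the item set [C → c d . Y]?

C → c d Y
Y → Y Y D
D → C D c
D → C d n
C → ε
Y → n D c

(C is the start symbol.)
{ [C → c d . Y], [Y → . Y Y D], [Y → . n D c] }

Start with: [C → c d . Y]
  [C → c d . Y] has the dot before Y: add [Y → . Y Y D], [Y → . n D c]
No further items can be added.

CLOSURE = { [C → c d . Y], [Y → . Y Y D], [Y → . n D c] }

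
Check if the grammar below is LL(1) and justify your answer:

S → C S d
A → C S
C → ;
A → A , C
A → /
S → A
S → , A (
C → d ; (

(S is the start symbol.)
A grammar is LL(1) if for each non-terminal N with multiple productions, the predict sets of those productions are pairwise disjoint, where PREDICT(N → α) = (FIRST(α) \ {ε}) ∪ (FOLLOW(N) if α ⇒* ε).

Relevant sets:
  FIRST(C) = { ';', 'd' }
  FIRST(A) = { '/', ';', 'd' }

For S:
  PREDICT(S → C S d) = { ';', 'd' }
  PREDICT(S → A) = { '/', ';', 'd' }
  PREDICT(S → ',' A '(') = { ',' }
For A:
  PREDICT(A → C S) = { ';', 'd' }
  PREDICT(A → A ',' C) = { '/', ';', 'd' }
  PREDICT(A → '/') = { '/' }
For C:
  PREDICT(C → ';') = { ';' }
  PREDICT(C → d ';' '(') = { 'd' }

Conflict found: Predict set conflict for S: { ';', 'd' }
The grammar is NOT LL(1).

Answer: No. Predict set conflict for S: { ';', 'd' }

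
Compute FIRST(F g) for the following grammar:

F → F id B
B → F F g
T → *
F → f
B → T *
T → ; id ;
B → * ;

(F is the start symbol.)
{ 'f' }

FIRST sets of the non-terminals involved (from the grammar, by fixed-point iteration):
  FIRST(F) = { 'f' }

To compute FIRST(F g), process the symbols left to right:
Symbol F is a non-terminal. Add FIRST(F) \ {ε} = { 'f' }
F is not nullable (ε ∉ FIRST(F)), so stop here.
FIRST(F g) = { 'f' }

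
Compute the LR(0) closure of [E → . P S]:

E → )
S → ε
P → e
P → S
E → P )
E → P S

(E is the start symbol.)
To compute CLOSURE, for each item [A → α.Bβ] where B is a non-terminal, add [B → .γ] for all productions B → γ; repeat for the newly added items until nothing changes.

Start with: [E → . P S]
  [E → . P S] has the dot before P: add [P → . e], [P → . S]
  [P → . S] has the dot before S: add [S → .]
No further items can be added.

CLOSURE = { [E → . P S], [P → . S], [P → . e], [S → .] }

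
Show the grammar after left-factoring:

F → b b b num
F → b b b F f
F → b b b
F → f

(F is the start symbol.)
Left-factoring transforms A → αβ₁ | αβ₂ into A → αA' and A' → β₁ | β₂
(α is the longest common prefix among the alternatives). Repeat until
no nonterminal has two alternatives with a common prefix.

Round 1: F has alternatives sharing prefix 'b b b'. Introduce F': F → b b b F'
  Add: F' → num
  Add: F' → F f
  Add: F' → ε

No remaining common prefixes — done.

Resulting grammar:
F → b b b F'
F' → num
F' → F f
F' → ε
F → f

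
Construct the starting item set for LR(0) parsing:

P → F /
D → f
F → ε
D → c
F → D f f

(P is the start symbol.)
First, augment the grammar with P' → P
I₀ = CLOSURE({ [P' → . P] }):
  [P' → . P] has the dot before P: add [P → . F /]
  [P → . F /] has the dot before F: add [F → .], [F → . D f f]
  [F → . D f f] has the dot before D: add [D → . f], [D → . c]
No further items can be added.

I₀ = { [D → . c], [D → . f], [F → . D f f], [F → .], [P → . F /], [P' → . P] }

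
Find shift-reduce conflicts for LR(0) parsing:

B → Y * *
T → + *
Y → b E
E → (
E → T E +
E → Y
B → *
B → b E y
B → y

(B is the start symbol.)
Yes — I8: [Y → b E .] vs [B → b E . y]

Augment with B' → B and build the canonical LR(0) collection (I0 = CLOSURE({[B' → . B]}), then GOTO on every symbol after a dot until no new states appear). It has 19 states:
  I0: { [B → . *], [B → . Y * *], [B → . b E y], [B → . y], [B' → . B], [Y → . b E] }  — shift
  I1: { [B → * .] }  — reduce
  I2: { [B' → B .] }  — accept
  I3: { [B → Y . * *] }  — shift
  I4: { [B → b . E y], [E → . (], [E → . T E +], [E → . Y], [T → . + *], [Y → . b E], [Y → b . E] }  — shift
  I5: { [B → y .] }  — reduce
  I6: { [E → ( .] }  — reduce
  I7: { [T → + . *] }  — shift
  I8: { [B → b E . y], [Y → b E .] }  — shift, reduce
  I9: { [E → . (], [E → . T E +], [E → . Y], [E → T . E +], [T → . + *], [Y → . b E] }  — shift
  I10: { [E → Y .] }  — reduce
  I11: { [E → . (], [E → . T E +], [E → . Y], [T → . + *], [Y → . b E], [Y → b . E] }  — shift
  I12: { [Y → b E .] }  — reduce
  I13: { [E → T E . +] }  — shift
  I14: { [E → T E + .] }  — reduce
  I15: { [B → b E y .] }  — reduce
  I16: { [T → + * .] }  — reduce
  I17: { [B → Y * . *] }  — shift
  I18: { [B → Y * * .] }  — reduce

I8 contains reduce item [Y → b E .] and shift item [B → b E . y] — shift-reduce conflict.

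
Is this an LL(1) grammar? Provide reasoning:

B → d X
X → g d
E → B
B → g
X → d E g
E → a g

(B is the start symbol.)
Relevant sets:
  FIRST(B) = { 'd', 'g' }

For B:
  PREDICT(B → d X) = { 'd' }
  PREDICT(B → g) = { 'g' }
For X:
  PREDICT(X → g d) = { 'g' }
  PREDICT(X → d E g) = { 'd' }
For E:
  PREDICT(E → B) = { 'd', 'g' }
  PREDICT(E → a g) = { 'a' }

All predict sets are disjoint. The grammar IS LL(1).

Answer: Yes, the grammar is LL(1).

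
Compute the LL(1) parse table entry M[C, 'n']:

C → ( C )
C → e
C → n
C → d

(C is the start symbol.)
C → n

To find M[C, 'n'], we find productions for C where 'n' is in the predict set (PREDICT(N → α) = (FIRST(α) \ {ε}) ∪ (FOLLOW(N) if α ⇒* ε)).

C → ( C ): PREDICT = { '(' }
C → e: PREDICT = { 'e' }
C → n: PREDICT = { 'n' }
  'n' is in predict set, so this production goes in M[C, 'n']
C → d: PREDICT = { 'd' }

M[C, 'n'] = C → n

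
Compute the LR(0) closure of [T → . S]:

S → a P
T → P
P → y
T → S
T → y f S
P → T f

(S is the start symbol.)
{ [S → . a P], [T → . S] }

Start with: [T → . S]
  [T → . S] has the dot before S: add [S → . a P]
No further items can be added.

CLOSURE = { [S → . a P], [T → . S] }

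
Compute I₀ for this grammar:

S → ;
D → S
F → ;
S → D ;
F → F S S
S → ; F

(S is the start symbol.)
First, augment the grammar with S' → S
I₀ = CLOSURE({ [S' → . S] }):
  [S' → . S] has the dot before S: add [S → . ;], [S → . D ;], [S → . ; F]
  [S → . D ;] has the dot before D: add [D → . S]
No further items can be added.

I₀ = { [D → . S], [S → . ; F], [S → . ;], [S → . D ;], [S' → . S] }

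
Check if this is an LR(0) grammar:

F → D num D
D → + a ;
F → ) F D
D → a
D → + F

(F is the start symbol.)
No. Shift-reduce conflict between [D → a .] and [D → + a . ;]

A grammar is LR(0) if no state in the canonical LR(0) collection has:
  - both a shift item (dot before a terminal) and a complete item (shift-reduce conflict), or
  - two or more complete items (reduce-reduce conflict; the accept item [F' → F .] counts as a complete item here).

Augment with F' → F and build the canonical LR(0) collection (I0 = CLOSURE({[F' → . F]}), then GOTO on every symbol after a dot until no new states appear). It has 13 states:
  I0: { [D → . + F], [D → . + a ;], [D → . a], [F → . ) F D], [F → . D num D], [F' → . F] }  — shift
  I1: { [D → . + F], [D → . + a ;], [D → . a], [F → ) . F D], [F → . ) F D], [F → . D num D] }  — shift
  I2: { [D → + . F], [D → + . a ;], [D → . + F], [D → . + a ;], [D → . a], [F → . ) F D], [F → . D num D] }  — shift
  I3: { [F → D . num D] }  — shift
  I4: { [F' → F .] }  — accept
  I5: { [D → a .] }  — reduce
  I6: { [D → . + F], [D → . + a ;], [D → . a], [F → D num . D] }  — shift
  I7: { [F → D num D .] }  — reduce
  I8: { [D → + F .] }  — reduce
  I9: { [D → + a . ;], [D → a .] }  — shift, reduce
  I10: { [D → + a ; .] }  — reduce
  I11: { [D → . + F], [D → . + a ;], [D → . a], [F → ) F . D] }  — shift
  I12: { [F → ) F D .] }  — reduce

Conflict in state I9:
  Shift-reduce conflict between [D → a .] and [D → + a . ;]
So the grammar is NOT LR(0).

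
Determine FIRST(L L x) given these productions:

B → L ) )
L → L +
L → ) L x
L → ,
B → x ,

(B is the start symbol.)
FIRST sets of the non-terminals involved (from the grammar, by fixed-point iteration):
  FIRST(L) = { ')', ',' }

To compute FIRST(L L x), process the symbols left to right:
Symbol L is a non-terminal. Add FIRST(L) \ {ε} = { ')', ',' }
L is not nullable (ε ∉ FIRST(L)), so stop here.
FIRST(L L x) = { ')', ',' }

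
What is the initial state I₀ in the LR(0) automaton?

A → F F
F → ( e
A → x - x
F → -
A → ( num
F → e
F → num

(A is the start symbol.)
{ [A → . ( num], [A → . F F], [A → . x - x], [A' → . A], [F → . ( e], [F → . -], [F → . e], [F → . num] }

First, augment the grammar with A' → A
I₀ = CLOSURE({ [A' → . A] }):
  [A' → . A] has the dot before A: add [A → . F F], [A → . x - x], [A → . ( num]
  [A → . F F] has the dot before F: add [F → . ( e], [F → . -], [F → . e], [F → . num]
No further items can be added.

I₀ = { [A → . ( num], [A → . F F], [A → . x - x], [A' → . A], [F → . ( e], [F → . -], [F → . e], [F → . num] }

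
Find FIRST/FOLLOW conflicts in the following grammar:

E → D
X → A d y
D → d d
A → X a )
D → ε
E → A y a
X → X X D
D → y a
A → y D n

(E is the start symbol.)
Yes. D → d d with FOLLOW(D) on { 'd' }; D → y a with FOLLOW(D) on { 'y' }

A FIRST/FOLLOW conflict occurs when a non-terminal N has a nullable alternative N → β (β ⇒* ε) and another alternative N → α with FIRST(α) ∩ FOLLOW(N) ≠ ∅: on such a lookahead the parser cannot decide between expanding α and letting N vanish via β.

Nullable non-terminals: D, E.
FIRST sets used below: FIRST(D) = { 'd', 'y', ε }, FIRST(A) = { 'y' }

D: nullable alternative(s) D → ε; FOLLOW(D) = { $, 'a', 'd', 'n', 'y' }
  D → d d: FIRST \ {ε} = { 'd' } — overlaps FOLLOW(D) on { 'd' }: CONFLICT
  D → ε: FIRST \ {ε} = { } — this is the only nullable alternative, skip
  D → y a: FIRST \ {ε} = { 'y' } — overlaps FOLLOW(D) on { 'y' }: CONFLICT

E: nullable alternative(s) E → D; FOLLOW(E) = { $ }
  E → D: FIRST \ {ε} = { 'd', 'y' } — this is the only nullable alternative, skip
  E → A y a: FIRST \ {ε} = { 'y' } — disjoint from FOLLOW(E)

A, X have no nullable alternative, so no FIRST/FOLLOW check is needed there.

So the grammar has 2 FIRST/FOLLOW conflicts (marked CONFLICT above).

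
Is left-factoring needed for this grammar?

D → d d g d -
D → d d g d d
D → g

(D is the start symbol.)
Yes, D has productions with common prefix 'd d g d'

Left-factoring is needed when two productions for the same non-terminal
share a common prefix on the right-hand side.

Productions for D:
  D → d d g d -
  D → d d g d d
  D → g

Found common prefix 'd d g d' in productions for D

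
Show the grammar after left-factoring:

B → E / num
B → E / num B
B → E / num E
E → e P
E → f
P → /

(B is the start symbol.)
Left-factoring transforms A → αβ₁ | αβ₂ into A → αA' and A' → β₁ | β₂
(α is the longest common prefix among the alternatives). Repeat until
no nonterminal has two alternatives with a common prefix.

Round 1: B has alternatives sharing prefix 'E / num'. Introduce B': B → E / num B'
  Add: B' → ε
  Add: B' → B
  Add: B' → E

No remaining common prefixes — done.

Resulting grammar:
B → E / num B'
B' → ε
B' → B
B' → E
E → e P
E → f
P → /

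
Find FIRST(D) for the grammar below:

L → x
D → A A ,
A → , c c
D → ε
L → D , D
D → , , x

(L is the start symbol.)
{ ',', ε }

To compute FIRST(D), examine every production with D on the left-hand side, reading each right-hand side left to right until a non-nullable symbol is reached.

FIRST sets of the other non-terminals involved (by the same procedure, iterated to a fixed point):
  FIRST(A) = { ',' }

From D → A A ,:
  - A is a non-terminal: add FIRST(A) \ {ε} = { ',' }
    A is not nullable, so stop
From D → ε:
  - ε-production, so ε ∈ FIRST(D)
From D → , , x:
  - ',' is a terminal: add ',' and stop

Collecting: FIRST(D) = { ',', ε }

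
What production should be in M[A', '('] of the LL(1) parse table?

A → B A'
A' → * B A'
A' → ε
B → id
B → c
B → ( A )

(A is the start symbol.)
Empty (error entry)

To find M[A', '('], we find productions for A' where '(' is in the predict set (PREDICT(N → α) = (FIRST(α) \ {ε}) ∪ (FOLLOW(N) if α ⇒* ε)).

Relevant sets:
  FOLLOW(A') = { $, ')' }

A' → * B A': PREDICT = { '*' }
A' → ε: PREDICT = { $, ')' }

M[A', '('] is empty (no production applies)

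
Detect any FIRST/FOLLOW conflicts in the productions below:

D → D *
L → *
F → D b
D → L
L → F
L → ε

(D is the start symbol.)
Yes. D → D '*' with FOLLOW(D) on { '*', 'b' }; L → '*' with FOLLOW(L) on { '*' }; L → F with FOLLOW(L) on { '*', 'b' }

A FIRST/FOLLOW conflict occurs when a non-terminal N has a nullable alternative N → β (β ⇒* ε) and another alternative N → α with FIRST(α) ∩ FOLLOW(N) ≠ ∅: on such a lookahead the parser cannot decide between expanding α and letting N vanish via β.

Nullable non-terminals: D, L.
FIRST sets used below: FIRST(D) = { '*', 'b', ε }, FIRST(L) = { '*', 'b', ε }, FIRST(F) = { '*', 'b' }

D: nullable alternative(s) D → L; FOLLOW(D) = { $, '*', 'b' }
  D → D *: FIRST \ {ε} = { '*', 'b' } — overlaps FOLLOW(D) on { '*', 'b' }: CONFLICT
  D → L: FIRST \ {ε} = { '*', 'b' } — this is the only nullable alternative, skip

L: nullable alternative(s) L → ε; FOLLOW(L) = { $, '*', 'b' }
  L → *: FIRST \ {ε} = { '*' } — overlaps FOLLOW(L) on { '*' }: CONFLICT
  L → F: FIRST \ {ε} = { '*', 'b' } — overlaps FOLLOW(L) on { '*', 'b' }: CONFLICT
  L → ε: FIRST \ {ε} = { } — this is the only nullable alternative, skip

F has no nullable alternative, so no FIRST/FOLLOW check is needed there.

So the grammar has 3 FIRST/FOLLOW conflicts (marked CONFLICT above).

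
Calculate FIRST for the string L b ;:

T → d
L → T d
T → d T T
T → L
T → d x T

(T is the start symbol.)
{ 'd' }

FIRST sets of the non-terminals involved (from the grammar, by fixed-point iteration):
  FIRST(L) = { 'd' }

To compute FIRST(L b ;), process the symbols left to right:
Symbol L is a non-terminal. Add FIRST(L) \ {ε} = { 'd' }
L is not nullable (ε ∉ FIRST(L)), so stop here.
FIRST(L b ;) = { 'd' }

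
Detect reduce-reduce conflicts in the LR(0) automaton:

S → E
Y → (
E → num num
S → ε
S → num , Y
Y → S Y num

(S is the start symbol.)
A reduce-reduce conflict occurs when an LR(0) state has two complete items [A → α .] and [B → β .] — both call for a reduction, and with no lookahead the parser cannot choose between them.

Augment with S' → S and build the canonical LR(0) collection (I0 = CLOSURE({[S' → . S]}), then GOTO on every symbol after a dot until no new states appear). It has 11 states:
  I0: { [E → . num num], [S → . E], [S → . num , Y], [S → .], [S' → . S] }  — shift, reduce
  I1: { [S → E .] }  — reduce
  I2: { [S' → S .] }  — accept
  I3: { [E → num . num], [S → num . , Y] }  — shift
  I4: { [E → . num num], [S → . E], [S → . num , Y], [S → .], [S → num , . Y], [Y → . (], [Y → . S Y num] }  — shift, reduce
  I5: { [E → num num .] }  — reduce
  I6: { [Y → ( .] }  — reduce
  I7: { [E → . num num], [S → . E], [S → . num , Y], [S → .], [Y → . (], [Y → . S Y num], [Y → S . Y num] }  — shift, reduce
  I8: { [S → num , Y .] }  — reduce
  I9: { [Y → S Y . num] }  — shift
  I10: { [Y → S Y num .] }  — reduce

No state contains more than one complete item.

Answer: No reduce-reduce conflicts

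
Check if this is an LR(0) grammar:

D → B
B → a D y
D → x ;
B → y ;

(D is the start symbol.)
Yes, the grammar is LR(0)

A grammar is LR(0) if no state in the canonical LR(0) collection has:
  - both a shift item (dot before a terminal) and a complete item (shift-reduce conflict), or
  - two or more complete items (reduce-reduce conflict; the accept item [D' → D .] counts as a complete item here).

Augment with D' → D and build the canonical LR(0) collection (I0 = CLOSURE({[D' → . D]}), then GOTO on every symbol after a dot until no new states appear). It has 10 states:
  I0: { [B → . a D y], [B → . y ;], [D → . B], [D → . x ;], [D' → . D] }  — shift
  I1: { [D → B .] }  — reduce
  I2: { [D' → D .] }  — accept
  I3: { [B → . a D y], [B → . y ;], [B → a . D y], [D → . B], [D → . x ;] }  — shift
  I4: { [D → x . ;] }  — shift
  I5: { [B → y . ;] }  — shift
  I6: { [B → y ; .] }  — reduce
  I7: { [D → x ; .] }  — reduce
  I8: { [B → a D . y] }  — shift
  I9: { [B → a D y .] }  — reduce

Every state is either a pure shift/goto state or contains exactly one complete item and nothing to shift — no conflicts. The grammar is LR(0).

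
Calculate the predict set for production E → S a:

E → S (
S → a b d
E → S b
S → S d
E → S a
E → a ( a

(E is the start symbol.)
PREDICT(E → S a) = (FIRST(RHS) \ {ε}) ∪ (FOLLOW(E) if ε ∈ FIRST(RHS), i.e. RHS ⇒* ε)
FIRST(S) = { 'a' }
FIRST(S a) = { 'a' }
ε ∉ FIRST(S a), so FOLLOW(E) is not added.
PREDICT(E → S a) = { 'a' }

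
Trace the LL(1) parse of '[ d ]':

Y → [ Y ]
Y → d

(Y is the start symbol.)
LL(1) parsing maintains a stack (initially the start symbol over $) and the input. At each step: if the stack top is a terminal, match it against the current input token; if it is a non-terminal N, replace it with the RHS of M[N, lookahead] (the unique production whose predict set contains the lookahead).

Stack is shown with the top on the left.

Stack    Input    Action
------------------------
Y $      [ d ] $  output Y → [ Y ]
[ Y ] $  [ d ] $  match '['
Y ] $    d ] $    output Y → d
d ] $    d ] $    match 'd'
] $      ] $      match ']'
$        $        accept

The string is accepted.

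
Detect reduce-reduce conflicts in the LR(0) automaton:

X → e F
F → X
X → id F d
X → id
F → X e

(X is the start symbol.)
A reduce-reduce conflict occurs when an LR(0) state has two complete items [A → α .] and [B → β .] — both call for a reduction, and with no lookahead the parser cannot choose between them.

Augment with X' → X and build the canonical LR(0) collection (I0 = CLOSURE({[X' → . X]}), then GOTO on every symbol after a dot until no new states appear). It has 9 states:
  I0: { [X → . e F], [X → . id F d], [X → . id], [X' → . X] }  — shift
  I1: { [X' → X .] }  — accept
  I2: { [F → . X e], [F → . X], [X → . e F], [X → . id F d], [X → . id], [X → e . F] }  — shift
  I3: { [F → . X e], [F → . X], [X → . e F], [X → . id F d], [X → . id], [X → id . F d], [X → id .] }  — shift, reduce
  I4: { [X → id F . d] }  — shift
  I5: { [F → X . e], [F → X .] }  — shift, reduce
  I6: { [F → X e .] }  — reduce
  I7: { [X → id F d .] }  — reduce
  I8: { [X → e F .] }  — reduce

No state contains more than one complete item.

Answer: No reduce-reduce conflicts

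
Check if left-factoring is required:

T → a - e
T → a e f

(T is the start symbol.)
Yes, T has productions with common prefix 'a'

Left-factoring is needed when two productions for the same non-terminal
share a common prefix on the right-hand side.

Productions for T:
  T → a - e
  T → a e f

Found common prefix 'a' in productions for T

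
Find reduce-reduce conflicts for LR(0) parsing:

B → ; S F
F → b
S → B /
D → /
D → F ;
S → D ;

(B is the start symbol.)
No reduce-reduce conflicts

Augment with B' → B and build the canonical LR(0) collection (I0 = CLOSURE({[B' → . B]}), then GOTO on every symbol after a dot until no new states appear). It has 13 states:
  I0: { [B → . ; S F], [B' → . B] }  — shift
  I1: { [B → . ; S F], [B → ; . S F], [D → . /], [D → . F ;], [F → . b], [S → . B /], [S → . D ;] }  — shift
  I2: { [B' → B .] }  — accept
  I3: { [D → / .] }  — reduce
  I4: { [S → B . /] }  — shift
  I5: { [S → D . ;] }  — shift
  I6: { [D → F . ;] }  — shift
  I7: { [B → ; S . F], [F → . b] }  — shift
  I8: { [F → b .] }  — reduce
  I9: { [B → ; S F .] }  — reduce
  I10: { [D → F ; .] }  — reduce
  I11: { [S → D ; .] }  — reduce
  I12: { [S → B / .] }  — reduce

No state contains more than one complete item.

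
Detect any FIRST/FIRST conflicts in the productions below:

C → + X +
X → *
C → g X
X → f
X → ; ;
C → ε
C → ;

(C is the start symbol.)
Productions for C:
  C → + X +: FIRST = { '+' }
  C → g X: FIRST = { 'g' }
  C → ε: FIRST = { ε }
  C → ;: FIRST = { ';' }
Productions for X:
  X → *: FIRST = { '*' }
  X → f: FIRST = { 'f' }
  X → ; ;: FIRST = { ';' }

All alternatives of each non-terminal have pairwise disjoint FIRST sets.

Answer: No FIRST/FIRST conflicts.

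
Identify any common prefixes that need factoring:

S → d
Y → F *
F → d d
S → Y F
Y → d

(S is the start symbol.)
Left-factoring is needed when two productions for the same non-terminal
share a common prefix on the right-hand side.

Productions for S:
  S → d
  S → Y F
Productions for Y:
  Y → F *
  Y → d

No common prefixes found.

Answer: No, left-factoring is not needed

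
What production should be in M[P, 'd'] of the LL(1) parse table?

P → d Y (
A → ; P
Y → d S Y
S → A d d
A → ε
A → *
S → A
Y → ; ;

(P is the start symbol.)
P → d Y (

To find M[P, 'd'], we find productions for P where 'd' is in the predict set (PREDICT(N → α) = (FIRST(α) \ {ε}) ∪ (FOLLOW(N) if α ⇒* ε)).

P → d Y (: PREDICT = { 'd' }
  'd' is in predict set, so this production goes in M[P, 'd']

M[P, 'd'] = P → d Y (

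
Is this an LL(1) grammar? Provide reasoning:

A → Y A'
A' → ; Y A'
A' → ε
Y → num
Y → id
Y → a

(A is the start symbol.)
A grammar is LL(1) if for each non-terminal N with multiple productions, the predict sets of those productions are pairwise disjoint, where PREDICT(N → α) = (FIRST(α) \ {ε}) ∪ (FOLLOW(N) if α ⇒* ε).

Relevant sets:
  FOLLOW(A') = { $ }

For A':
  PREDICT(A' → ';' Y A') = { ';' }
  PREDICT(A' → ε) = { $ }
For Y:
  PREDICT(Y → num) = { 'num' }
  PREDICT(Y → id) = { 'id' }
  PREDICT(Y → a) = { 'a' }
A has a single production, so nothing to check there.

All predict sets are disjoint. The grammar IS LL(1).

Answer: Yes, the grammar is LL(1).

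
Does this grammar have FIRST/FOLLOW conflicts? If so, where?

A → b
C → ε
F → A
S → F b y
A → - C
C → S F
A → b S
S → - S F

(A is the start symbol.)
Yes. C → S F with FOLLOW(C) on { '-', 'b' }

A FIRST/FOLLOW conflict occurs when a non-terminal N has a nullable alternative N → β (β ⇒* ε) and another alternative N → α with FIRST(α) ∩ FOLLOW(N) ≠ ∅: on such a lookahead the parser cannot decide between expanding α and letting N vanish via β.

Nullable non-terminals: C.
FIRST sets used below: FIRST(S) = { '-', 'b' }

C: nullable alternative(s) C → ε; FOLLOW(C) = { $, '-', 'b' }
  C → ε: FIRST \ {ε} = { } — this is the only nullable alternative, skip
  C → S F: FIRST \ {ε} = { '-', 'b' } — overlaps FOLLOW(C) on { '-', 'b' }: CONFLICT

A, F, S have no nullable alternative, so no FIRST/FOLLOW check is needed there.

So the grammar has 1 FIRST/FOLLOW conflict (marked CONFLICT above).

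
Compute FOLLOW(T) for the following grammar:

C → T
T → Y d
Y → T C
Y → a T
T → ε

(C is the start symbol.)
In C → T: T is at the end, add FOLLOW(C)
In Y → T C: T is followed by C, add FIRST(C) \ {ε} = { 'a', 'd' }
  C is nullable, so also add FOLLOW(Y)
In Y → a T: T is at the end, add FOLLOW(Y)

The FOLLOW sets referred to above (computed the same way, to a fixed point):
  FOLLOW(C) = { $, 'd' }
  FOLLOW(Y) = { 'd' }

Taking the union: FOLLOW(T) = { $, 'a', 'd' }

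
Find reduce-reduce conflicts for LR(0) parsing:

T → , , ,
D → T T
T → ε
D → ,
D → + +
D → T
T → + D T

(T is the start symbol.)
Yes — I9: [D → T .] vs [T → .]; I12: [D → + + .] vs [T → .]

Augment with T' → T and build the canonical LR(0) collection (I0 = CLOSURE({[T' → . T]}), then GOTO on every symbol after a dot until no new states appear). It has 13 states:
  I0: { [T → . + D T], [T → . , , ,], [T → .], [T' → . T] }  — shift, reduce
  I1: { [D → . + +], [D → . ,], [D → . T T], [D → . T], [T → + . D T], [T → . + D T], [T → . , , ,], [T → .] }  — shift, reduce
  I2: { [T → , . , ,] }  — shift
  I3: { [T' → T .] }  — accept
  I4: { [T → , , . ,] }  — shift
  I5: { [T → , , , .] }  — reduce
  I6: { [D → + . +], [D → . + +], [D → . ,], [D → . T T], [D → . T], [T → + . D T], [T → . + D T], [T → . , , ,], [T → .] }  — shift, reduce
  I7: { [D → , .], [T → , . , ,] }  — shift, reduce
  I8: { [T → + D . T], [T → . + D T], [T → . , , ,], [T → .] }  — shift, reduce
  I9: { [D → T . T], [D → T .], [T → . + D T], [T → . , , ,], [T → .] }  — shift, 2 reduces
  I10: { [D → T T .] }  — reduce
  I11: { [T → + D T .] }  — reduce
  I12: { [D → + + .], [D → + . +], [D → . + +], [D → . ,], [D → . T T], [D → . T], [T → + . D T], [T → . + D T], [T → . , , ,], [T → .] }  — shift, 2 reduces

I9 contains complete items [D → T .], [T → .] — reduce-reduce conflict.
I12 contains complete items [D → + + .], [T → .] — reduce-reduce conflict.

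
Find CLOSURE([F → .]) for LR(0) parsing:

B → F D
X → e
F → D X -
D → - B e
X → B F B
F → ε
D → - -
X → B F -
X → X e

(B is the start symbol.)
To compute CLOSURE, for each item [A → α.Bβ] where B is a non-terminal, add [B → .γ] for all productions B → γ; repeat for the newly added items until nothing changes.

Start with: [F → .]
The dot is at the end, so nothing is added.

CLOSURE = { [F → .] }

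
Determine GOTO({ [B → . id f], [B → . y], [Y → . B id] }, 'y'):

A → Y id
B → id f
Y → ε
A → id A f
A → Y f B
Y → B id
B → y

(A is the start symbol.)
GOTO(I, 'y') = CLOSURE({ [A → αX.β] : [A → α.Xβ] ∈ I, X = 'y' })

Items with dot before 'y', with the dot advanced:
  [B → . y] → [B → y .]
Closure adds nothing (no advanced item has the dot before a non-terminal).

GOTO = { [B → y .] }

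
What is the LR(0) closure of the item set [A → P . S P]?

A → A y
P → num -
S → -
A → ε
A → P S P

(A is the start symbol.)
{ [A → P . S P], [S → . -] }

To compute CLOSURE, for each item [A → α.Bβ] where B is a non-terminal, add [B → .γ] for all productions B → γ; repeat for the newly added items until nothing changes.

Start with: [A → P . S P]
  [A → P . S P] has the dot before S: add [S → . -]
No further items can be added.

CLOSURE = { [A → P . S P], [S → . -] }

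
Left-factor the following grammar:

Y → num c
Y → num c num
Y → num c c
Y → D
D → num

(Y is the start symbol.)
Left-factoring transforms A → αβ₁ | αβ₂ into A → αA' and A' → β₁ | β₂
(α is the longest common prefix among the alternatives). Repeat until
no nonterminal has two alternatives with a common prefix.

Round 1: Y has alternatives sharing prefix 'num c'. Introduce Y': Y → num c Y'
  Add: Y' → ε
  Add: Y' → num
  Add: Y' → c

No remaining common prefixes — done.

Resulting grammar:
Y → num c Y'
Y' → ε
Y' → num
Y' → c
Y → D
D → num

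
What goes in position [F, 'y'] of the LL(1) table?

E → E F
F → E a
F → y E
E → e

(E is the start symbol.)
To find M[F, 'y'], we find productions for F where 'y' is in the predict set (PREDICT(N → α) = (FIRST(α) \ {ε}) ∪ (FOLLOW(N) if α ⇒* ε)).

Relevant sets:
  FIRST(E) = { 'e' }

F → E a: PREDICT = { 'e' }
F → y E: PREDICT = { 'y' }
  'y' is in predict set, so this production goes in M[F, 'y']

M[F, 'y'] = F → y E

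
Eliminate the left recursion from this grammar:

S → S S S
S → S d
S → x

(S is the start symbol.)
S → x S'
S' → S S S'
S' → d S'
S' → ε

S is directly left-recursive. The standard transformation for
  A → A α₁ | ... | A α_m | β₁ | ... | β_n
is
  A  → β₁ A' | ... | β_n A'
  A' → α₁ A' | ... | α_m A' | ε

S → x becomes S → x S'
S → S S S becomes S' → S S S'
S → S d becomes S' → d S'
Add S' → ε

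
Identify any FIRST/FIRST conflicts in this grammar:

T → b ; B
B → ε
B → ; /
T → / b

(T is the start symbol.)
Productions for T:
  T → b ; B: FIRST = { 'b' }
  T → / b: FIRST = { '/' }
Productions for B:
  B → ε: FIRST = { ε }
  B → ; /: FIRST = { ';' }

All alternatives of each non-terminal have pairwise disjoint FIRST sets.

Answer: No FIRST/FIRST conflicts.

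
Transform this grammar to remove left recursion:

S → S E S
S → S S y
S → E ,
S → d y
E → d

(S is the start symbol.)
S → E , S'
S → d y S'
S' → E S S'
S' → S y S'
S' → ε
E → d

S is directly left-recursive. The standard transformation for
  A → A α₁ | ... | A α_m | β₁ | ... | β_n
is
  A  → β₁ A' | ... | β_n A'
  A' → α₁ A' | ... | α_m A' | ε

S → E , becomes S → E , S'
S → d y becomes S → d y S'
S → S E S becomes S' → E S S'
S → S S y becomes S' → S y S'
Add S' → ε

Productions for other non-terminals are unchanged:
  E → d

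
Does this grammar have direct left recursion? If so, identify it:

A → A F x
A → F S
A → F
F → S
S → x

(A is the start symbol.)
A → A F x: LEFT RECURSIVE (starts with A)
A → F S: starts with F
A → F: starts with F
F → S: starts with S
S → x: starts with x

The grammar has direct left recursion on: A.

Answer: Yes, A is left-recursive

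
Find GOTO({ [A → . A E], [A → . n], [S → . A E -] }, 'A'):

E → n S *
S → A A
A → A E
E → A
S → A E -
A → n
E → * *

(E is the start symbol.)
GOTO(I, 'A') = CLOSURE({ [A → αX.β] : [A → α.Xβ] ∈ I, X = 'A' })

Items with dot before 'A', with the dot advanced:
  [A → . A E] → [A → A . E]
  [S → . A E -] → [S → A . E -]
Closure of the advanced items:
  [A → A . E] has the dot before E: add [E → . n S *], [E → . A], [E → . * *]
  [E → . A] has the dot before A: add [A → . A E], [A → . n]

GOTO = { [A → . A E], [A → . n], [A → A . E], [E → . * *], [E → . A], [E → . n S *], [S → A . E -] }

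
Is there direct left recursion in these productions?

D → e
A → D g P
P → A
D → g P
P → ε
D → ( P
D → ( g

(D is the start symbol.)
D → e: starts with e
A → D g P: starts with D
P → A: starts with A
D → g P: starts with g
P → ε: starts with ε
D → ( P: starts with '('
D → ( g: starts with '('

No direct left recursion found.

Answer: No direct left recursion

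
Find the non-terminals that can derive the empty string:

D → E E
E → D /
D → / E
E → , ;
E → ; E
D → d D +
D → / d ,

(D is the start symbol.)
A non-terminal is nullable if it can derive ε (the empty string): either it has an ε-production, or it has a production whose right-hand side consists entirely of nullable non-terminals.

There are no ε-productions, so no non-terminal can derive ε.
No non-terminals are nullable.

Answer: None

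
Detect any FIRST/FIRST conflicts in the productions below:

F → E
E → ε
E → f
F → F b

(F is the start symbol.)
FIRST sets of the non-terminals at (or reachable through a nullable prefix from) the front of some alternative:
  FIRST(E) = { 'f', ε }
  FIRST(F) = { 'b', 'f', ε }

Productions for F:
  F → E: FIRST = { 'f', ε }
  F → F b: FIRST = { 'b', 'f' }
Productions for E:
  E → ε: FIRST = { ε }
  E → f: FIRST = { 'f' }

Conflict for F: F → E and F → F b
  Overlap: { 'f' }

Answer: Yes. F → E / F → F b on { 'f' }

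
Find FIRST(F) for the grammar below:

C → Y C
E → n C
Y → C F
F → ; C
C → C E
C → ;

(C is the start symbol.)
To compute FIRST(F), examine every production with F on the left-hand side, reading each right-hand side left to right until a non-nullable symbol is reached.

From F → ; C:
  - ';' is a terminal: add ';' and stop

Collecting: FIRST(F) = { ';' }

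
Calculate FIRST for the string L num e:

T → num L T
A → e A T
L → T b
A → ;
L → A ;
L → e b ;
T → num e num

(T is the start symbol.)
FIRST sets of the non-terminals involved (from the grammar, by fixed-point iteration):
  FIRST(L) = { ';', 'e', 'num' }

To compute FIRST(L num e), process the symbols left to right:
Symbol L is a non-terminal. Add FIRST(L) \ {ε} = { ';', 'e', 'num' }
L is not nullable (ε ∉ FIRST(L)), so stop here.
FIRST(L num e) = { ';', 'e', 'num' }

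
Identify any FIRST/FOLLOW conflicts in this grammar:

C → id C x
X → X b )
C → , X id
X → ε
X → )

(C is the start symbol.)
Yes. X → X b ')' with FOLLOW(X) on { 'b' }

A FIRST/FOLLOW conflict occurs when a non-terminal N has a nullable alternative N → β (β ⇒* ε) and another alternative N → α with FIRST(α) ∩ FOLLOW(N) ≠ ∅: on such a lookahead the parser cannot decide between expanding α and letting N vanish via β.

Nullable non-terminals: X.
FIRST sets used below: FIRST(X) = { ')', 'b', ε }

X: nullable alternative(s) X → ε; FOLLOW(X) = { 'b', 'id' }
  X → X b ): FIRST \ {ε} = { ')', 'b' } — overlaps FOLLOW(X) on { 'b' }: CONFLICT
  X → ε: FIRST \ {ε} = { } — this is the only nullable alternative, skip
  X → ): FIRST \ {ε} = { ')' } — disjoint from FOLLOW(X)

C has no nullable alternative, so no FIRST/FOLLOW check is needed there.

So the grammar has 1 FIRST/FOLLOW conflict (marked CONFLICT above).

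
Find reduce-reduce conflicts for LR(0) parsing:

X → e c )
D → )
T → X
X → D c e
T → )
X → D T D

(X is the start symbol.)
Yes — I7: [D → ) .] vs [T → ) .]

A reduce-reduce conflict occurs when an LR(0) state has two complete items [A → α .] and [B → β .] — both call for a reduction, and with no lookahead the parser cannot choose between them.

Augment with X' → X and build the canonical LR(0) collection (I0 = CLOSURE({[X' → . X]}), then GOTO on every symbol after a dot until no new states appear). It has 13 states:
  I0: { [D → . )], [X → . D T D], [X → . D c e], [X → . e c )], [X' → . X] }  — shift
  I1: { [D → ) .] }  — reduce
  I2: { [D → . )], [T → . )], [T → . X], [X → . D T D], [X → . D c e], [X → . e c )], [X → D . T D], [X → D . c e] }  — shift
  I3: { [X' → X .] }  — accept
  I4: { [X → e . c )] }  — shift
  I5: { [X → e c . )] }  — shift
  I6: { [X → e c ) .] }  — reduce
  I7: { [D → ) .], [T → ) .] }  — 2 reduces
  I8: { [D → . )], [X → D T . D] }  — shift
  I9: { [T → X .] }  — reduce
  I10: { [X → D c . e] }  — shift
  I11: { [X → D c e .] }  — reduce
  I12: { [X → D T D .] }  — reduce

I7 contains complete items [D → ) .], [T → ) .] — reduce-reduce conflict.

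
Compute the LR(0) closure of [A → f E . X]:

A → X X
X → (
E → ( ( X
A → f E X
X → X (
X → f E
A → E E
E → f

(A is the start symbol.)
Start with: [A → f E . X]
  [A → f E . X] has the dot before X: add [X → . (], [X → . X (], [X → . f E]
No further items can be added.

CLOSURE = { [A → f E . X], [X → . (], [X → . X (], [X → . f E] }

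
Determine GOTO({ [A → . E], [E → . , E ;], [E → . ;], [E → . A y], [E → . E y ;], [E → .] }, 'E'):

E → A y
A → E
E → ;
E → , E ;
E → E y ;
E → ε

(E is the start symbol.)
{ [A → E .], [E → E . y ;] }

GOTO(I, 'E') = CLOSURE({ [A → αX.β] : [A → α.Xβ] ∈ I, X = 'E' })

Items with dot before 'E', with the dot advanced:
  [A → . E] → [A → E .]
  [E → . E y ;] → [E → E . y ;]
Closure adds nothing (no advanced item has the dot before a non-terminal).

GOTO = { [A → E .], [E → E . y ;] }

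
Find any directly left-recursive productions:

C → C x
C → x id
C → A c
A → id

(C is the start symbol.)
Direct left recursion occurs when N → N α for some non-terminal N (the right-hand side begins with the left-hand side itself).

C → C x: LEFT RECURSIVE (starts with C)
C → x id: starts with x
C → A c: starts with A
A → id: starts with id

The grammar has direct left recursion on: C.

Answer: Yes, C is left-recursive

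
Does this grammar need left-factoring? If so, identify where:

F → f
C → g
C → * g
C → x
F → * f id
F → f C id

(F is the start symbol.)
Yes, F has productions with common prefix 'f'

Left-factoring is needed when two productions for the same non-terminal
share a common prefix on the right-hand side.

Productions for F:
  F → f
  F → * f id
  F → f C id
Productions for C:
  C → g
  C → * g
  C → x

Found common prefix 'f' in productions for F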